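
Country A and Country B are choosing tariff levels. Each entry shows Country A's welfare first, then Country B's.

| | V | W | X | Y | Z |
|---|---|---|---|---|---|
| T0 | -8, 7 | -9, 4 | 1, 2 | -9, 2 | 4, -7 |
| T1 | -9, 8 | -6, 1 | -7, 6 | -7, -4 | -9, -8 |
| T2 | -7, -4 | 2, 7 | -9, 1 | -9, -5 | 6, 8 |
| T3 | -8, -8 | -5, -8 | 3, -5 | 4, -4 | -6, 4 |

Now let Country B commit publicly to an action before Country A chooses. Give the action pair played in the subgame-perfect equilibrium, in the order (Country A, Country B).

Country A best-responds to each possible Country B move:
- V: BR = T2, leader payoff -4.
- W: BR = T2, leader payoff 7.
- X: BR = T3, leader payoff -5.
- Y: BR = T3, leader payoff -4.
- Z: BR = T2, leader payoff 8.
Among -4, 7, -5, -4, 8, the best is 8 at Z. Subgame-perfect outcome: (T2, Z) with payoffs (6, 8).

(T2, Z)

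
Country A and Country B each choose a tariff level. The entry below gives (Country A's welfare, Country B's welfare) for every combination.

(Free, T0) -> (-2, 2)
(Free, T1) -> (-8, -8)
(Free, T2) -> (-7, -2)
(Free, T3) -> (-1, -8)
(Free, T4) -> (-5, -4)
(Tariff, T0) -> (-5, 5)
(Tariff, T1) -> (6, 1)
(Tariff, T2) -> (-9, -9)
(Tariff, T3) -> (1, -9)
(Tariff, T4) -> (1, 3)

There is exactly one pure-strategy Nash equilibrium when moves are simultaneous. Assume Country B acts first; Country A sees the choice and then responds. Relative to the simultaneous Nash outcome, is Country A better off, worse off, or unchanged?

Work backward from Country A's decision.
- T0: BR = Free, leader payoff 2.
- T1: BR = Tariff, leader payoff 1.
- T2: BR = Free, leader payoff -2.
- T3: BR = Tariff, leader payoff -9.
- T4: BR = Tariff, leader payoff 3.
Country B's induced payoffs are 2, 1, -2, -9, 3, so Country B commits to T4. Subgame-perfect outcome: (Tariff, T4) with payoffs (1, 3).
Now find the simultaneous Nash equilibrium.
Country A's best replies: T0→Free; T1→Tariff; T2→Free; T3→Tariff; T4→Tariff.
Country B's best replies: Free→T0; Tariff→T0.
Only (Free, T0) has each player best-responding; Nash payoffs (-2, 2).
Country A earns 1 sequentially versus -2 at the Nash outcome: better off.

better off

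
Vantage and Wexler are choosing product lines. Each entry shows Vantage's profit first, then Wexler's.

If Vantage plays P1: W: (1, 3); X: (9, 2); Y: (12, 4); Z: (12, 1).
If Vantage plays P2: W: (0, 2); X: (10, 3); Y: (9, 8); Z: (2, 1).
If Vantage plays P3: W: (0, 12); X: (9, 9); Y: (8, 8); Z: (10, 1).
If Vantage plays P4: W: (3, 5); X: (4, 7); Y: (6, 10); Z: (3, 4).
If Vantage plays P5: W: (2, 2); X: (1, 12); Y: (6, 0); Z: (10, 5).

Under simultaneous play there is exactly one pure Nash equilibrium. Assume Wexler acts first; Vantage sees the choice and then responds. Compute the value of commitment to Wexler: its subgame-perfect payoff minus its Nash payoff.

Backward induction with Wexler moving first.
- W: Vantage compares 1, 0, 0, 3, 2 and picks P4; Wexler would get 5.
- X: Vantage compares 9, 10, 9, 4, 1 and picks P2; Wexler would get 3.
- Y: Vantage compares 12, 9, 8, 6, 6 and picks P1; Wexler would get 4.
- Z: Vantage compares 12, 2, 10, 3, 10 and picks P1; Wexler would get 1.
Maximizing over 5, 3, 4, 1, Wexler chooses W. Subgame-perfect outcome: (P4, W) with payoffs (3, 5).
Under simultaneous play:
Vantage's best replies: W→P4; X→P2; Y→P1; Z→P1.
Wexler's best replies: P1→Y; P2→Y; P3→W; P4→Y; P5→X.
The unique mutual best reply is (P1, Y), giving (12, 4).
Wexler's commitment gain: 5 − 4 = 1.

1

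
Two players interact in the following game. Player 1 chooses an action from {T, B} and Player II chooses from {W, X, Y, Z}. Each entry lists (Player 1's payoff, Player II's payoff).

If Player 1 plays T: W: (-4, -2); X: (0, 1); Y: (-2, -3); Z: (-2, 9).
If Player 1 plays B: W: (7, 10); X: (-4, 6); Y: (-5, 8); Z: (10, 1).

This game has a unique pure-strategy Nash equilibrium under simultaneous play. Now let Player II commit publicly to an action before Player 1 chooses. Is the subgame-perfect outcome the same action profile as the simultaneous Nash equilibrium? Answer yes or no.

yes

Backward induction with Player II moving first.
- W: BR = B, leader payoff 10.
- X: BR = T, leader payoff 1.
- Y: BR = T, leader payoff -3.
- Z: BR = B, leader payoff 1.
Maximizing over 10, 1, -3, 1, Player II chooses W. Subgame-perfect outcome: (B, W) with payoffs (7, 10).
For the simultaneous game, intersect best replies.
Player 1's best replies: W→B; X→T; Y→T; Z→B.
Player II's best replies: T→Z; B→W.
The unique mutual best reply is (B, W), giving (7, 10).
Sequential outcome (B, W) coincides with the Nash profile (B, W).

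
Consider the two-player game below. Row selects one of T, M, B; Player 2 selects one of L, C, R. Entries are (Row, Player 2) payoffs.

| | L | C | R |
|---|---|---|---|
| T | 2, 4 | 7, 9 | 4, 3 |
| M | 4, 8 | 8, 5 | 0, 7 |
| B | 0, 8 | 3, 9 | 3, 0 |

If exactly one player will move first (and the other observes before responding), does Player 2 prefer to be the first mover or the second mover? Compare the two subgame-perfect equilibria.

If Row leads: Player 2's best replies are T→C, M→L, B→C; Row's induced payoffs 7, 4, 3; outcome (T, C), payoffs (7, 9).
If Player 2 leads: Row's best replies are L→M, C→M, R→T; Player 2's induced payoffs 8, 5, 3; outcome (M, L), payoffs (4, 8).
Player 2 gets 8 moving first and 9 moving second, so Player 2 prefers to move second.

second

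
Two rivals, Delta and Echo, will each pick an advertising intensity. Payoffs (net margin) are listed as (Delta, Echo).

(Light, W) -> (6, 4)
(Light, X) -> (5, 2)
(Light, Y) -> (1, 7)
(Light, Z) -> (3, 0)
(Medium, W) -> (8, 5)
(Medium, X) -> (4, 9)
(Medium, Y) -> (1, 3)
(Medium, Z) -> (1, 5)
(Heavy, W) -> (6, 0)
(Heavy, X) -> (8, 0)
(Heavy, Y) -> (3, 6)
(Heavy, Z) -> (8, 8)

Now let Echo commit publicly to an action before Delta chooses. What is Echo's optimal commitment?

Z

Delta best-responds to each possible Echo move:
- W → Delta plays Medium (best of 6, 8, 6); Echo gets 5.
- X → Delta plays Heavy (best of 5, 4, 8); Echo gets 0.
- Y → Delta plays Heavy (best of 1, 1, 3); Echo gets 6.
- Z → Delta plays Heavy (best of 3, 1, 8); Echo gets 8.
Echo's induced payoffs are 5, 0, 6, 8, so Echo commits to Z. Subgame-perfect outcome: (Heavy, Z) with payoffs (8, 8).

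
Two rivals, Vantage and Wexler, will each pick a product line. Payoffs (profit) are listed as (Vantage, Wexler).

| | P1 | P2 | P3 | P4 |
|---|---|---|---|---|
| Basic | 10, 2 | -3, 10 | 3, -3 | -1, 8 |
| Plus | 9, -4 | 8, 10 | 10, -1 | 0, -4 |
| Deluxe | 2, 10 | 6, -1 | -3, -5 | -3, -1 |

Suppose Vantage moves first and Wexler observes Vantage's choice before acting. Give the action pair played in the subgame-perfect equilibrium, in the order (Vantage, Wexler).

Solve by backward induction (Vantage leads).
- Basic: BR = P2, leader payoff -3.
- Plus: BR = P2, leader payoff 8.
- Deluxe: BR = P1, leader payoff 2.
Vantage's induced payoffs are -3, 8, 2, so Vantage commits to Plus. Subgame-perfect outcome: (Plus, P2) with payoffs (8, 10).

(Plus, P2)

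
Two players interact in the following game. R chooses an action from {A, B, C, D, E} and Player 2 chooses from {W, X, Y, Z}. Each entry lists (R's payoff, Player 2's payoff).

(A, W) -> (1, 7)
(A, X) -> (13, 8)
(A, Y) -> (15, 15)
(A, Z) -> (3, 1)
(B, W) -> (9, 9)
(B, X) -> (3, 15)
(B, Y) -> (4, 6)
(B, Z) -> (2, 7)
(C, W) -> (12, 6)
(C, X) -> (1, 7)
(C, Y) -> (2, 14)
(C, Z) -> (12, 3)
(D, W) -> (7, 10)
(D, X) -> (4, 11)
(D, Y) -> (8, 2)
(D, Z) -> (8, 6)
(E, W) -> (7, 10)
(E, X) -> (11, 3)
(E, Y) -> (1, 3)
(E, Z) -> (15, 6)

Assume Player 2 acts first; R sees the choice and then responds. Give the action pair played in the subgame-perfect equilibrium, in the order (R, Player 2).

Solve by backward induction (Player 2 leads).
- W: BR = C, leader payoff 6.
- X: BR = A, leader payoff 8.
- Y: BR = A, leader payoff 15.
- Z: BR = E, leader payoff 6.
Maximizing over 6, 8, 15, 6, Player 2 chooses Y. Subgame-perfect outcome: (A, Y) with payoffs (15, 15).

(A, Y)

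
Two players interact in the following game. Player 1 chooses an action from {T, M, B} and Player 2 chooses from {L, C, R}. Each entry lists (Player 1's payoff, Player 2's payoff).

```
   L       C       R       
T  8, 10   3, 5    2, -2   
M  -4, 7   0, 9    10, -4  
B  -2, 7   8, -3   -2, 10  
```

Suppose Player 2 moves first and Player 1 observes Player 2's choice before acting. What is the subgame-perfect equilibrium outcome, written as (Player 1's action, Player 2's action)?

(T, L)

Player 1 best-responds to each possible Player 2 move:
- L: BR = T, leader payoff 10.
- C: BR = B, leader payoff -3.
- R: BR = M, leader payoff -4.
Maximizing over 10, -3, -4, Player 2 chooses L. Subgame-perfect outcome: (T, L) with payoffs (8, 10).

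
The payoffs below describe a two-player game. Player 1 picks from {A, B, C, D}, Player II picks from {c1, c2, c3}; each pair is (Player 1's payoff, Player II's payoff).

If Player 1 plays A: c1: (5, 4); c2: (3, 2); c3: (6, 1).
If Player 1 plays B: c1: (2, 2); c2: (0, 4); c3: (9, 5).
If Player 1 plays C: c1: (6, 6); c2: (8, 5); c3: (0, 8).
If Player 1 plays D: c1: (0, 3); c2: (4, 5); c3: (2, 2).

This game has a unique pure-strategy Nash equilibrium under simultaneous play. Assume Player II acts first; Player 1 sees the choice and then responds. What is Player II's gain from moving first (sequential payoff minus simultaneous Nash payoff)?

1

Player 1 best-responds to each possible Player II move:
- c1 → Player 1 plays C (best of 5, 2, 6, 0); Player II gets 6.
- c2 → Player 1 plays C (best of 3, 0, 8, 4); Player II gets 5.
- c3 → Player 1 plays B (best of 6, 9, 0, 2); Player II gets 5.
Player II's induced payoffs are 6, 5, 5, so Player II commits to c1. Subgame-perfect outcome: (C, c1) with payoffs (6, 6).
Now find the simultaneous Nash equilibrium.
Player 1's best replies: c1→C; c2→C; c3→B.
Player II's best replies: A→c1; B→c3; C→c3; D→c2.
Only (B, c3) has each player best-responding; Nash payoffs (9, 5).
Player II's commitment gain: 6 − 5 = 1.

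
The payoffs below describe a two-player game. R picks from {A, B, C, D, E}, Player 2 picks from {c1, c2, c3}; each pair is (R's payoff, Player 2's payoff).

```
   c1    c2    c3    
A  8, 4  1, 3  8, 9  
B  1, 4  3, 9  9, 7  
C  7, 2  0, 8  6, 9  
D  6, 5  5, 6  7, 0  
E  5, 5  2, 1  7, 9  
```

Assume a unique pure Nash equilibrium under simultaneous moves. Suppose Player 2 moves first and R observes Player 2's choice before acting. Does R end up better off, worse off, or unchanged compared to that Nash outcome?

Work backward from R's decision.
- c1: BR = A, leader payoff 4.
- c2: BR = D, leader payoff 6.
- c3: BR = B, leader payoff 7.
Among 4, 6, 7, the best is 7 at c3. Subgame-perfect outcome: (B, c3) with payoffs (9, 7).
For the simultaneous game, intersect best replies.
R's best replies: c1→A; c2→D; c3→B.
Player 2's best replies: A→c3; B→c2; C→c3; D→c2; E→c3.
Only (D, c2) has each player best-responding; Nash payoffs (5, 6).
R earns 9 sequentially versus 5 at the Nash outcome: better off.

better off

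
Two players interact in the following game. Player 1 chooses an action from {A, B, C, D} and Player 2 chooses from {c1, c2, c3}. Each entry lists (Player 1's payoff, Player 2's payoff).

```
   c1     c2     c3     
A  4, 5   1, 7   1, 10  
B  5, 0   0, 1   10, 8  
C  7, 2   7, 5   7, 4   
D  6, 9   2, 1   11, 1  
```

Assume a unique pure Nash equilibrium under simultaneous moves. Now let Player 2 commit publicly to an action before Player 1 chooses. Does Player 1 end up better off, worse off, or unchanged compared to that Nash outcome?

unchanged

Player 1 best-responds to each possible Player 2 move:
- c1 → Player 1 plays C (best of 4, 5, 7, 6); Player 2 gets 2.
- c2 → Player 1 plays C (best of 1, 0, 7, 2); Player 2 gets 5.
- c3 → Player 1 plays D (best of 1, 10, 7, 11); Player 2 gets 1.
Among 2, 5, 1, the best is 5 at c2. Subgame-perfect outcome: (C, c2) with payoffs (7, 5).
For the simultaneous game, intersect best replies.
Player 1's best replies: c1→C; c2→C; c3→D.
Player 2's best replies: A→c3; B→c3; C→c2; D→c1.
Only (C, c2) has each player best-responding; Nash payoffs (7, 5).
Player 1 earns 7 sequentially versus 7 at the Nash outcome: unchanged.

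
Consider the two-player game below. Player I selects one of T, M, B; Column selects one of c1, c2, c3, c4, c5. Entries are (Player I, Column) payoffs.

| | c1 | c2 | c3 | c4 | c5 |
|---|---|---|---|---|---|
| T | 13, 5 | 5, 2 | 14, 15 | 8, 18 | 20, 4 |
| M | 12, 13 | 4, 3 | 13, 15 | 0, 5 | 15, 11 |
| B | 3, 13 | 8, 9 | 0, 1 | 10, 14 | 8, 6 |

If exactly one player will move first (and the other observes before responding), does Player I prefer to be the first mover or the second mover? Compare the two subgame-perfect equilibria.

second

If Player I leads: Column's best replies are T→c4, M→c3, B→c4; Player I's induced payoffs 8, 13, 10; outcome (M, c3), payoffs (13, 15).
If Column leads: Player I's best replies are c1→T, c2→B, c3→T, c4→B, c5→T; Column's induced payoffs 5, 9, 15, 14, 4; outcome (T, c3), payoffs (14, 15).
Player I gets 13 moving first and 14 moving second, so Player I prefers to move second.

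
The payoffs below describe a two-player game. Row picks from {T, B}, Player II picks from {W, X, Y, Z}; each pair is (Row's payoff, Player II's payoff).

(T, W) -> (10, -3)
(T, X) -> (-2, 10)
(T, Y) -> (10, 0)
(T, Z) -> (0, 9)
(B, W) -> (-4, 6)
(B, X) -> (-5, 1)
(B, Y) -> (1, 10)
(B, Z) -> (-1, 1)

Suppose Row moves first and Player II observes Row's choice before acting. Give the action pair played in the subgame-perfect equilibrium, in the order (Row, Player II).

(B, Y)

Backward induction with Row moving first.
- T → Player II plays X (best of -3, 10, 0, 9); Row gets -2.
- B → Player II plays Y (best of 6, 1, 10, 1); Row gets 1.
Row's induced payoffs are -2, 1, so Row commits to B. Subgame-perfect outcome: (B, Y) with payoffs (1, 10).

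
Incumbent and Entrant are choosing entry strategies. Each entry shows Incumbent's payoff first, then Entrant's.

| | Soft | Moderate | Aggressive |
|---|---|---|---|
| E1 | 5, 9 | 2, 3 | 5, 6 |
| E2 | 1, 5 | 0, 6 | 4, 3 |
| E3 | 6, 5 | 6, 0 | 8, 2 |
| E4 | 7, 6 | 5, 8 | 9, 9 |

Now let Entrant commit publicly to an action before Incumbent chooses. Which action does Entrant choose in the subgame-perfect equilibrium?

Aggressive

Solve by backward induction (Entrant leads).
- Soft → Incumbent plays E4 (best of 5, 1, 6, 7); Entrant gets 6.
- Moderate → Incumbent plays E3 (best of 2, 0, 6, 5); Entrant gets 0.
- Aggressive → Incumbent plays E4 (best of 5, 4, 8, 9); Entrant gets 9.
Maximizing over 6, 0, 9, Entrant chooses Aggressive. Subgame-perfect outcome: (E4, Aggressive) with payoffs (9, 9).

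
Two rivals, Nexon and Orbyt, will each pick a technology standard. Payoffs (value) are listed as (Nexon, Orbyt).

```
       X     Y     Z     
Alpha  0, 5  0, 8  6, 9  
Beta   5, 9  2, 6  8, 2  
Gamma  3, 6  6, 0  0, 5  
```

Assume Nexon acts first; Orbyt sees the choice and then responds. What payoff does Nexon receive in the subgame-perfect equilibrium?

6

Orbyt best-responds to each possible Nexon move:
- Alpha: BR = Z, leader payoff 6.
- Beta: BR = X, leader payoff 5.
- Gamma: BR = X, leader payoff 3.
Nexon's induced payoffs are 6, 5, 3, so Nexon commits to Alpha. Subgame-perfect outcome: (Alpha, Z) with payoffs (6, 9).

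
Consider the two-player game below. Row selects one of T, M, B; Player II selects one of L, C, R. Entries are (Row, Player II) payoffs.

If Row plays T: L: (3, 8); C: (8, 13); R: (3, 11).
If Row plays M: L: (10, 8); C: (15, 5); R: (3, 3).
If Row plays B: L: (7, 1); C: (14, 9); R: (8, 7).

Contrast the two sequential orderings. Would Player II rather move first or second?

second

If Row leads: Player II's best replies are T→C, M→L, B→C; Row's induced payoffs 8, 10, 14; outcome (B, C), payoffs (14, 9).
If Player II leads: Row's best replies are L→M, C→M, R→B; Player II's induced payoffs 8, 5, 7; outcome (M, L), payoffs (10, 8).
Player II gets 8 moving first and 9 moving second, so Player II prefers to move second.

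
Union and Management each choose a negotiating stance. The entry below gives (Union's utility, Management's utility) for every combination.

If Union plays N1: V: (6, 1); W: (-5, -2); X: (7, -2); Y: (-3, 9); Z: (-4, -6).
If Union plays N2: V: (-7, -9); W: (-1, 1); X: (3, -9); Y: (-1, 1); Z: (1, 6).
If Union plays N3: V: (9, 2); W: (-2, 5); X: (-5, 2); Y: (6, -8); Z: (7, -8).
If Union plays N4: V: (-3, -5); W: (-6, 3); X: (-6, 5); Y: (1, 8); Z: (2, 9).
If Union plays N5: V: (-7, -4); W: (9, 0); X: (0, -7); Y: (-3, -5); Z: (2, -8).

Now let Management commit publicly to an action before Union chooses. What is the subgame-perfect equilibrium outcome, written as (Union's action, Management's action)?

Work backward from Union's decision.
- V: BR = N3, leader payoff 2.
- W: BR = N5, leader payoff 0.
- X: BR = N1, leader payoff -2.
- Y: BR = N3, leader payoff -8.
- Z: BR = N3, leader payoff -8.
Management's induced payoffs are 2, 0, -2, -8, -8, so Management commits to V. Subgame-perfect outcome: (N3, V) with payoffs (9, 2).

(N3, V)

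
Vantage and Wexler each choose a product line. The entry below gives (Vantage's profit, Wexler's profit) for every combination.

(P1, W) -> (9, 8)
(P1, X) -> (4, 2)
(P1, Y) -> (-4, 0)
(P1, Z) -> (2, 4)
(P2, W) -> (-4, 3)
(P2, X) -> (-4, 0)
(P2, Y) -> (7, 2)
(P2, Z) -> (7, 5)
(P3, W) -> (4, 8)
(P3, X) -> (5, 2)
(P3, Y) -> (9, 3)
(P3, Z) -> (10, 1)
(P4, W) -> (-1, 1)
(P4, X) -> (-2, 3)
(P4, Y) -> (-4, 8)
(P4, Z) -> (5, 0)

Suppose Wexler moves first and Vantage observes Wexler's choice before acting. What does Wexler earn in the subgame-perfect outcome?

8

Solve by backward induction (Wexler leads).
- W: Vantage compares 9, -4, 4, -1 and picks P1; Wexler would get 8.
- X: Vantage compares 4, -4, 5, -2 and picks P3; Wexler would get 2.
- Y: Vantage compares -4, 7, 9, -4 and picks P3; Wexler would get 3.
- Z: Vantage compares 2, 7, 10, 5 and picks P3; Wexler would get 1.
Maximizing over 8, 2, 3, 1, Wexler chooses W. Subgame-perfect outcome: (P1, W) with payoffs (9, 8).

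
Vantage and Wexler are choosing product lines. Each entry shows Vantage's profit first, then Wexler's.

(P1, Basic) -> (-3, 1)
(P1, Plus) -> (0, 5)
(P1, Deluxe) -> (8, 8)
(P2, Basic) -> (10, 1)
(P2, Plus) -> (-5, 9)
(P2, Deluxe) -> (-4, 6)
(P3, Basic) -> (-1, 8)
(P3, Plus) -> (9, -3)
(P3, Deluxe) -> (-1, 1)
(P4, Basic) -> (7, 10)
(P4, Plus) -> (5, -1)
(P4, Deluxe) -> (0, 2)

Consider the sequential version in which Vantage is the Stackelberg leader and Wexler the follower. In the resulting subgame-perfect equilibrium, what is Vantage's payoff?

8

Backward induction with Vantage moving first.
- P1: Wexler compares 1, 5, 8 and picks Deluxe; Vantage would get 8.
- P2: Wexler compares 1, 9, 6 and picks Plus; Vantage would get -5.
- P3: Wexler compares 8, -3, 1 and picks Basic; Vantage would get -1.
- P4: Wexler compares 10, -1, 2 and picks Basic; Vantage would get 7.
Among 8, -5, -1, 7, the best is 8 at P1. Subgame-perfect outcome: (P1, Deluxe) with payoffs (8, 8).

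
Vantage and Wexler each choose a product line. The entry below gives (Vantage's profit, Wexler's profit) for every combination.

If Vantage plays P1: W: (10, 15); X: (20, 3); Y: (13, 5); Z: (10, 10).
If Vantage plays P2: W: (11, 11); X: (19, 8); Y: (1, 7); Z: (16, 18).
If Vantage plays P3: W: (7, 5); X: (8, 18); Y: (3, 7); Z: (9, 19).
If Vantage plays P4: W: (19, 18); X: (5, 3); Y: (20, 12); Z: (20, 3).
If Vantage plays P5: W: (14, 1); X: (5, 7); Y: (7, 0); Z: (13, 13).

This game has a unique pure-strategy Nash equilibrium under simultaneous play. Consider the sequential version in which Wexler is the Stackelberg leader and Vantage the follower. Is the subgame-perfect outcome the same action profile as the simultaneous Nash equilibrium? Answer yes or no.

yes

Work backward from Vantage's decision.
- W: BR = P4, leader payoff 18.
- X: BR = P1, leader payoff 3.
- Y: BR = P4, leader payoff 12.
- Z: BR = P4, leader payoff 3.
Among 18, 3, 12, 3, the best is 18 at W. Subgame-perfect outcome: (P4, W) with payoffs (19, 18).
Under simultaneous play:
Vantage's best replies: W→P4; X→P1; Y→P4; Z→P4.
Wexler's best replies: P1→W; P2→Z; P3→Z; P4→W; P5→Z.
Only (P4, W) has each player best-responding; Nash payoffs (19, 18).
Sequential outcome (P4, W) coincides with the Nash profile (P4, W).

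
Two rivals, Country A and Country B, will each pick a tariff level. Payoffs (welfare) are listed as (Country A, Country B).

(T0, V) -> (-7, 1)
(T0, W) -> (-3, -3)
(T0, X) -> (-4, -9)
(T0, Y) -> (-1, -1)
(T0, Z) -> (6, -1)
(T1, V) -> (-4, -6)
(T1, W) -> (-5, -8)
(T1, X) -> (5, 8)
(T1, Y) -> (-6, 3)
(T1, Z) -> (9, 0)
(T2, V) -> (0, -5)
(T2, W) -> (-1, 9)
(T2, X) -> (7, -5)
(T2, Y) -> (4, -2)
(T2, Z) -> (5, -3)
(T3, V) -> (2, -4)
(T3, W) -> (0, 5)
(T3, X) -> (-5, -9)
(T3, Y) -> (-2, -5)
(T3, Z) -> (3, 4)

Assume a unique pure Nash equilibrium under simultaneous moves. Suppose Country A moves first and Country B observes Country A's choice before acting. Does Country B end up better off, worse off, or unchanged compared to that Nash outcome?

better off

Backward induction with Country A moving first.
- T0: Country B compares 1, -3, -9, -1, -1 and picks V; Country A would get -7.
- T1: Country B compares -6, -8, 8, 3, 0 and picks X; Country A would get 5.
- T2: Country B compares -5, 9, -5, -2, -3 and picks W; Country A would get -1.
- T3: Country B compares -4, 5, -9, -5, 4 and picks W; Country A would get 0.
Maximizing over -7, 5, -1, 0, Country A chooses T1. Subgame-perfect outcome: (T1, X) with payoffs (5, 8).
Now find the simultaneous Nash equilibrium.
Country A's best replies: V→T3; W→T3; X→T2; Y→T2; Z→T1.
Country B's best replies: T0→V; T1→X; T2→W; T3→W.
Only (T3, W) has each player best-responding; Nash payoffs (0, 5).
Country B earns 8 sequentially versus 5 at the Nash outcome: better off.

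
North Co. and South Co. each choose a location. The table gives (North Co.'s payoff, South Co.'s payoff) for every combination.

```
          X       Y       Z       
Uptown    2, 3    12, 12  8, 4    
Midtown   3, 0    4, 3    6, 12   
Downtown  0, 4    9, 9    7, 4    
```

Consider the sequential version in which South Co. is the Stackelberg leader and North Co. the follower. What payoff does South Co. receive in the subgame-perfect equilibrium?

Backward induction with South Co. moving first.
- X: North Co. compares 2, 3, 0 and picks Midtown; South Co. would get 0.
- Y: North Co. compares 12, 4, 9 and picks Uptown; South Co. would get 12.
- Z: North Co. compares 8, 6, 7 and picks Uptown; South Co. would get 4.
Among 0, 12, 4, the best is 12 at Y. Subgame-perfect outcome: (Uptown, Y) with payoffs (12, 12).

12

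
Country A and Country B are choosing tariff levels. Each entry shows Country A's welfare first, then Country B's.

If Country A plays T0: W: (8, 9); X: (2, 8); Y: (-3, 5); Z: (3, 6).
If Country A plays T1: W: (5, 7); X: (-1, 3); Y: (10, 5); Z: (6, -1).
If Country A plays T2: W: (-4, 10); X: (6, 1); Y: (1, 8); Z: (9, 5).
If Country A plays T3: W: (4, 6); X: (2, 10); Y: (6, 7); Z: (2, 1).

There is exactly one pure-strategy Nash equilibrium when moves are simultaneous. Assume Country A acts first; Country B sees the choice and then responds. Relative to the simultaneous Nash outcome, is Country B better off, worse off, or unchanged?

Work backward from Country B's decision.
- T0 → Country B plays W (best of 9, 8, 5, 6); Country A gets 8.
- T1 → Country B plays W (best of 7, 3, 5, -1); Country A gets 5.
- T2 → Country B plays W (best of 10, 1, 8, 5); Country A gets -4.
- T3 → Country B plays X (best of 6, 10, 7, 1); Country A gets 2.
Among 8, 5, -4, 2, the best is 8 at T0. Subgame-perfect outcome: (T0, W) with payoffs (8, 9).
Now find the simultaneous Nash equilibrium.
Country A's best replies: W→T0; X→T2; Y→T1; Z→T2.
Country B's best replies: T0→W; T1→W; T2→W; T3→X.
Only (T0, W) has each player best-responding; Nash payoffs (8, 9).
Country B earns 9 sequentially versus 9 at the Nash outcome: unchanged.

unchanged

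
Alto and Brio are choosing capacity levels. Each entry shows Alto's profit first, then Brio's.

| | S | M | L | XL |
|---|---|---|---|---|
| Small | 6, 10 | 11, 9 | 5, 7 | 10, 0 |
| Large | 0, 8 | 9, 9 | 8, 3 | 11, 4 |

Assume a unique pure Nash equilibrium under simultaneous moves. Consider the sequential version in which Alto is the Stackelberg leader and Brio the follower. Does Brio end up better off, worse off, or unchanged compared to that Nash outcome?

worse off

Solve by backward induction (Alto leads).
- Small → Brio plays S (best of 10, 9, 7, 0); Alto gets 6.
- Large → Brio plays M (best of 8, 9, 3, 4); Alto gets 9.
Alto's induced payoffs are 6, 9, so Alto commits to Large. Subgame-perfect outcome: (Large, M) with payoffs (9, 9).
For the simultaneous game, intersect best replies.
Alto's best replies: S→Small; M→Small; L→Large; XL→Large.
Brio's best replies: Small→S; Large→M.
Only (Small, S) has each player best-responding; Nash payoffs (6, 10).
Brio earns 9 sequentially versus 10 at the Nash outcome: worse off.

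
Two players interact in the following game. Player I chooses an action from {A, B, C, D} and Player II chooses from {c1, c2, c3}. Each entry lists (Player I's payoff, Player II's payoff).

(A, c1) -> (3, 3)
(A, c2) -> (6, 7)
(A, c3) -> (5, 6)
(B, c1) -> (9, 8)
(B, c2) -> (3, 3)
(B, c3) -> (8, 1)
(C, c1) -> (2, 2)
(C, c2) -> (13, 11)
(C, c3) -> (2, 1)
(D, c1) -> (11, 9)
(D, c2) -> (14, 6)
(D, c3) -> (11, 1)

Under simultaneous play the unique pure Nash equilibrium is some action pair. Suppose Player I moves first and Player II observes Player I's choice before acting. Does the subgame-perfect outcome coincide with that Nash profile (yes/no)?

Backward induction with Player I moving first.
- A: BR = c2, leader payoff 6.
- B: BR = c1, leader payoff 9.
- C: BR = c2, leader payoff 13.
- D: BR = c1, leader payoff 11.
Player I's induced payoffs are 6, 9, 13, 11, so Player I commits to C. Subgame-perfect outcome: (C, c2) with payoffs (13, 11).
Under simultaneous play:
Player I's best replies: c1→D; c2→D; c3→D.
Player II's best replies: A→c2; B→c1; C→c2; D→c1.
Only (D, c1) has each player best-responding; Nash payoffs (11, 9).
Sequential outcome (C, c2) differs from the Nash profile (D, c1).

no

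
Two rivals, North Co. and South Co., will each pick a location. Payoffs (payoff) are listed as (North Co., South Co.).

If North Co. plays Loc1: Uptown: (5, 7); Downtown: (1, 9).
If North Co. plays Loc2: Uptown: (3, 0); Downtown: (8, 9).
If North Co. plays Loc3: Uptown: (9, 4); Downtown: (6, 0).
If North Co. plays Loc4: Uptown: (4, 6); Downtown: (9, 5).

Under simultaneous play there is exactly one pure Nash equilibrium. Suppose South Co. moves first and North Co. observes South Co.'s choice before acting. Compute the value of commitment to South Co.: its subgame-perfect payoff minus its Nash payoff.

North Co. best-responds to each possible South Co. move:
- Uptown: North Co. compares 5, 3, 9, 4 and picks Loc3; South Co. would get 4.
- Downtown: North Co. compares 1, 8, 6, 9 and picks Loc4; South Co. would get 5.
Maximizing over 4, 5, South Co. chooses Downtown. Subgame-perfect outcome: (Loc4, Downtown) with payoffs (9, 5).
Under simultaneous play:
North Co.'s best replies: Uptown→Loc3; Downtown→Loc4.
South Co.'s best replies: Loc1→Downtown; Loc2→Downtown; Loc3→Uptown; Loc4→Uptown.
Only (Loc3, Uptown) has each player best-responding; Nash payoffs (9, 4).
South Co.'s commitment gain: 5 − 4 = 1.

1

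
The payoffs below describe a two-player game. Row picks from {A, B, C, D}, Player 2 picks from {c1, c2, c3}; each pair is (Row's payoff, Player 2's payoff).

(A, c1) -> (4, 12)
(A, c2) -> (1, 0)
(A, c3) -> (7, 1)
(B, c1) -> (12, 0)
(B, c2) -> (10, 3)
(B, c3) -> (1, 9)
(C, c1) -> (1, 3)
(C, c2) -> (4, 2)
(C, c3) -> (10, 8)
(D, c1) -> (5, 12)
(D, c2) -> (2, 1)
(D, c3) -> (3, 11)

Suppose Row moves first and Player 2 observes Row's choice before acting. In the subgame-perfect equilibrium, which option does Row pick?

Backward induction with Row moving first.
- A → Player 2 plays c1 (best of 12, 0, 1); Row gets 4.
- B → Player 2 plays c3 (best of 0, 3, 9); Row gets 1.
- C → Player 2 plays c3 (best of 3, 2, 8); Row gets 10.
- D → Player 2 plays c1 (best of 12, 1, 11); Row gets 5.
Among 4, 1, 10, 5, the best is 10 at C. Subgame-perfect outcome: (C, c3) with payoffs (10, 8).

C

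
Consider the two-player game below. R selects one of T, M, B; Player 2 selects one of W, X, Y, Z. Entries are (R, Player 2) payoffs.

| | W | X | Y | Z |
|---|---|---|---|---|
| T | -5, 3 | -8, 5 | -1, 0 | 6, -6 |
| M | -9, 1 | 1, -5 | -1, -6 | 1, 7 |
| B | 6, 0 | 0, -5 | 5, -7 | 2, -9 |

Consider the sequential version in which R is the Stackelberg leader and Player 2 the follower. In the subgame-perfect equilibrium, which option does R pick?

Player 2 best-responds to each possible R move:
- T: BR = X, leader payoff -8.
- M: BR = Z, leader payoff 1.
- B: BR = W, leader payoff 6.
Among -8, 1, 6, the best is 6 at B. Subgame-perfect outcome: (B, W) with payoffs (6, 0).

B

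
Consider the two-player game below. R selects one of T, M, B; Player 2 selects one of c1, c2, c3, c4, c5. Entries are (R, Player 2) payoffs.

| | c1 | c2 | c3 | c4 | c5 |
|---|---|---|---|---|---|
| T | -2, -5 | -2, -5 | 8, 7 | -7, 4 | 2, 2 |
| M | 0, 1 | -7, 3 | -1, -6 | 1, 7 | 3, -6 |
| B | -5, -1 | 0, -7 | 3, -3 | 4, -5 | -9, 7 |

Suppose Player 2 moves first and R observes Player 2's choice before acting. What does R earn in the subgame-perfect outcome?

8

R best-responds to each possible Player 2 move:
- c1: R compares -2, 0, -5 and picks M; Player 2 would get 1.
- c2: R compares -2, -7, 0 and picks B; Player 2 would get -7.
- c3: R compares 8, -1, 3 and picks T; Player 2 would get 7.
- c4: R compares -7, 1, 4 and picks B; Player 2 would get -5.
- c5: R compares 2, 3, -9 and picks M; Player 2 would get -6.
Among 1, -7, 7, -5, -6, the best is 7 at c3. Subgame-perfect outcome: (T, c3) with payoffs (8, 7).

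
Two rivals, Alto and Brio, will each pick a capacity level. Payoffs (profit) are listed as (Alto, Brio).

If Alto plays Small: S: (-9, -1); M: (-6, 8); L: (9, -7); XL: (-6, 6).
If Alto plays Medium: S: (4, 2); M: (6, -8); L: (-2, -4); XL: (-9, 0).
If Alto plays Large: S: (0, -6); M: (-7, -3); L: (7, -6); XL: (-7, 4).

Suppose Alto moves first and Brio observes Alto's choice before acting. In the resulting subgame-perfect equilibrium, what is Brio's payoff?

2

Brio best-responds to each possible Alto move:
- Small: Brio compares -1, 8, -7, 6 and picks M; Alto would get -6.
- Medium: Brio compares 2, -8, -4, 0 and picks S; Alto would get 4.
- Large: Brio compares -6, -3, -6, 4 and picks XL; Alto would get -7.
Maximizing over -6, 4, -7, Alto chooses Medium. Subgame-perfect outcome: (Medium, S) with payoffs (4, 2).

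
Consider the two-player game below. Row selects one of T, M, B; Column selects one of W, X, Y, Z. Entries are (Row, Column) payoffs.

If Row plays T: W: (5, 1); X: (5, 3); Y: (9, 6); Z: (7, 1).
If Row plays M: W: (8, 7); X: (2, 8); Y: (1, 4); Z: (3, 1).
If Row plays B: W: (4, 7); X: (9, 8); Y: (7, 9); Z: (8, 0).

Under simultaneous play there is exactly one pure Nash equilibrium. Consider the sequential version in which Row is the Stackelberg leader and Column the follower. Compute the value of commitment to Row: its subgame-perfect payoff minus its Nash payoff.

0

Solve by backward induction (Row leads).
- T → Column plays Y (best of 1, 3, 6, 1); Row gets 9.
- M → Column plays X (best of 7, 8, 4, 1); Row gets 2.
- B → Column plays Y (best of 7, 8, 9, 0); Row gets 7.
Row's induced payoffs are 9, 2, 7, so Row commits to T. Subgame-perfect outcome: (T, Y) with payoffs (9, 6).
For the simultaneous game, intersect best replies.
Row's best replies: W→M; X→B; Y→T; Z→B.
Column's best replies: T→Y; M→X; B→Y.
Only (T, Y) has each player best-responding; Nash payoffs (9, 6).
Row's commitment gain: 9 − 9 = 0.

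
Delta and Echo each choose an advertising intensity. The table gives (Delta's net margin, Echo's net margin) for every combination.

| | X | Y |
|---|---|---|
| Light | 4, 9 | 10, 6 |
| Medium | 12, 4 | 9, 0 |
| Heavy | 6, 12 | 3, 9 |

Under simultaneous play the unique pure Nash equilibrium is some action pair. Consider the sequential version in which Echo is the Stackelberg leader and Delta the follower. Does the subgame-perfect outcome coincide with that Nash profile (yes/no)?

no

Delta best-responds to each possible Echo move:
- X → Delta plays Medium (best of 4, 12, 6); Echo gets 4.
- Y → Delta plays Light (best of 10, 9, 3); Echo gets 6.
Echo's induced payoffs are 4, 6, so Echo commits to Y. Subgame-perfect outcome: (Light, Y) with payoffs (10, 6).
For the simultaneous game, intersect best replies.
Delta's best replies: X→Medium; Y→Light.
Echo's best replies: Light→X; Medium→X; Heavy→X.
Only (Medium, X) has each player best-responding; Nash payoffs (12, 4).
Sequential outcome (Light, Y) differs from the Nash profile (Medium, X).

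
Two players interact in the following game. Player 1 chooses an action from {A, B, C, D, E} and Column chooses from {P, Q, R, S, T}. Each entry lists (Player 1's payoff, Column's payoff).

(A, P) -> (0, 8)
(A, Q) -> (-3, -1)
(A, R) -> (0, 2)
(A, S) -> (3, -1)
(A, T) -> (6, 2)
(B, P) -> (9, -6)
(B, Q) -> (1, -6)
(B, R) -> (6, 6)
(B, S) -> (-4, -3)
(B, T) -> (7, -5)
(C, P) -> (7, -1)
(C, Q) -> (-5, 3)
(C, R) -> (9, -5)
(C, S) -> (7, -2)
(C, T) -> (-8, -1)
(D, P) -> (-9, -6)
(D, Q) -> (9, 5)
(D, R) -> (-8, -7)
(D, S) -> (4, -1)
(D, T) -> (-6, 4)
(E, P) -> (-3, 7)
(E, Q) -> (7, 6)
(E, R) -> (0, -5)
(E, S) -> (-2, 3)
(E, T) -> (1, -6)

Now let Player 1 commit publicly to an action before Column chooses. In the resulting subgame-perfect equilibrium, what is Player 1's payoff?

9

Solve by backward induction (Player 1 leads).
- A: BR = P, leader payoff 0.
- B: BR = R, leader payoff 6.
- C: BR = Q, leader payoff -5.
- D: BR = Q, leader payoff 9.
- E: BR = P, leader payoff -3.
Maximizing over 0, 6, -5, 9, -3, Player 1 chooses D. Subgame-perfect outcome: (D, Q) with payoffs (9, 5).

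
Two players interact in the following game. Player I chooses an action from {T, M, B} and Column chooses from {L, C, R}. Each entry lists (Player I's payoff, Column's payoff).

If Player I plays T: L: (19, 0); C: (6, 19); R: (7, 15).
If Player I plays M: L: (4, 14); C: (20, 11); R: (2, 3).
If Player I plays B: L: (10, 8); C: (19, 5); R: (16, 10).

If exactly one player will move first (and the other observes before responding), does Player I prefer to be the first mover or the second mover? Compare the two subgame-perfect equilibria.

If Player I leads: Column's best replies are T→C, M→L, B→R; Player I's induced payoffs 6, 4, 16; outcome (B, R), payoffs (16, 10).
If Column leads: Player I's best replies are L→T, C→M, R→B; Column's induced payoffs 0, 11, 10; outcome (M, C), payoffs (20, 11).
Player I gets 16 moving first and 20 moving second, so Player I prefers to move second.

second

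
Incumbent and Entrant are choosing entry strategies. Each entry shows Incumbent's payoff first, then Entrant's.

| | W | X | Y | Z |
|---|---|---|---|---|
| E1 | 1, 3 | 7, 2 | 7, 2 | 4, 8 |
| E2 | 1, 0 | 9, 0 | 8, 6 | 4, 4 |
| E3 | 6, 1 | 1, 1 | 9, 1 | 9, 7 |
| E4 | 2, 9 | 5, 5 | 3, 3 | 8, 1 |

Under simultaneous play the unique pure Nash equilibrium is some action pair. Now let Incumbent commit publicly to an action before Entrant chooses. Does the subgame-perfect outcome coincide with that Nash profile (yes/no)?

yes

Backward induction with Incumbent moving first.
- E1 → Entrant plays Z (best of 3, 2, 2, 8); Incumbent gets 4.
- E2 → Entrant plays Y (best of 0, 0, 6, 4); Incumbent gets 8.
- E3 → Entrant plays Z (best of 1, 1, 1, 7); Incumbent gets 9.
- E4 → Entrant plays W (best of 9, 5, 3, 1); Incumbent gets 2.
Among 4, 8, 9, 2, the best is 9 at E3. Subgame-perfect outcome: (E3, Z) with payoffs (9, 7).
Under simultaneous play:
Incumbent's best replies: W→E3; X→E2; Y→E3; Z→E3.
Entrant's best replies: E1→Z; E2→Y; E3→Z; E4→W.
Only (E3, Z) has each player best-responding; Nash payoffs (9, 7).
Sequential outcome (E3, Z) coincides with the Nash profile (E3, Z).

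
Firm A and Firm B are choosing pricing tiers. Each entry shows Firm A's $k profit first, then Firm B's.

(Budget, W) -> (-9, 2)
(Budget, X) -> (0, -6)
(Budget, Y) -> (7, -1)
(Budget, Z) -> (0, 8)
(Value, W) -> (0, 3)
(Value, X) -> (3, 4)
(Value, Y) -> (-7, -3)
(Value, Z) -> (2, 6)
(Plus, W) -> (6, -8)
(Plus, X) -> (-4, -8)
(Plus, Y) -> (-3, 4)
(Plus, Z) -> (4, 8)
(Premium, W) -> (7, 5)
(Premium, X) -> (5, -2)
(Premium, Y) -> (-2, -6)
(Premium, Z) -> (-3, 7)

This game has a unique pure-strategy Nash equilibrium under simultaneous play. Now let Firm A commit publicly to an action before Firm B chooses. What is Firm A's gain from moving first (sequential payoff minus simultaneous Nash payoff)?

0

Backward induction with Firm A moving first.
- Budget: BR = Z, leader payoff 0.
- Value: BR = Z, leader payoff 2.
- Plus: BR = Z, leader payoff 4.
- Premium: BR = Z, leader payoff -3.
Among 0, 2, 4, -3, the best is 4 at Plus. Subgame-perfect outcome: (Plus, Z) with payoffs (4, 8).
Now find the simultaneous Nash equilibrium.
Firm A's best replies: W→Premium; X→Premium; Y→Budget; Z→Plus.
Firm B's best replies: Budget→Z; Value→Z; Plus→Z; Premium→Z.
The unique mutual best reply is (Plus, Z), giving (4, 8).
Firm A's commitment gain: 4 − 4 = 0.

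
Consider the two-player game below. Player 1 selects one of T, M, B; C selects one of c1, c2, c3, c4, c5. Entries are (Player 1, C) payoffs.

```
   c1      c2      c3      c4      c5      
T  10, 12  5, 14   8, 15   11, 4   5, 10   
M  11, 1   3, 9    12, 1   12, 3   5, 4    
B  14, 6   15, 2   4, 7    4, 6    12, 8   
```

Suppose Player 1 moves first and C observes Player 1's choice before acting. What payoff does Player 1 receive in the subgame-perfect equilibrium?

Work backward from C's decision.
- T → C plays c3 (best of 12, 14, 15, 4, 10); Player 1 gets 8.
- M → C plays c2 (best of 1, 9, 1, 3, 4); Player 1 gets 3.
- B → C plays c5 (best of 6, 2, 7, 6, 8); Player 1 gets 12.
Maximizing over 8, 3, 12, Player 1 chooses B. Subgame-perfect outcome: (B, c5) with payoffs (12, 8).

12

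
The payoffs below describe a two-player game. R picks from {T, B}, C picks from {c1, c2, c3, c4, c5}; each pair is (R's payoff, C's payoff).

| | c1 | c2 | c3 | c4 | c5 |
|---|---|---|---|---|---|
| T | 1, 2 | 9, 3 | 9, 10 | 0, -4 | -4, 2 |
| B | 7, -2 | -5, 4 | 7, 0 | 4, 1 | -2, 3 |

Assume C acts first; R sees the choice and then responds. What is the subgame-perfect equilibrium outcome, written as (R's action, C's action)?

R best-responds to each possible C move:
- c1: BR = B, leader payoff -2.
- c2: BR = T, leader payoff 3.
- c3: BR = T, leader payoff 10.
- c4: BR = B, leader payoff 1.
- c5: BR = B, leader payoff 3.
Maximizing over -2, 3, 10, 1, 3, C chooses c3. Subgame-perfect outcome: (T, c3) with payoffs (9, 10).

(T, c3)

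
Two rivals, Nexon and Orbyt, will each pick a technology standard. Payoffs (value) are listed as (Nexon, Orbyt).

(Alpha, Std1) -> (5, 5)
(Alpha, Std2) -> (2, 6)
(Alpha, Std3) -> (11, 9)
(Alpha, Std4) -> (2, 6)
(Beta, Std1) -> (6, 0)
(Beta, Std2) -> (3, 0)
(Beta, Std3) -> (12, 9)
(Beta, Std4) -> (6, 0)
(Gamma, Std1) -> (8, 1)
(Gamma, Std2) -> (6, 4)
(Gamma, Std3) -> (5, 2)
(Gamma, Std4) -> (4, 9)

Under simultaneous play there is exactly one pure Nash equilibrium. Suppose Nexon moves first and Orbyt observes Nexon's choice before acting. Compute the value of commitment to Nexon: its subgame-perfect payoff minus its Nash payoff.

0

Orbyt best-responds to each possible Nexon move:
- Alpha: Orbyt compares 5, 6, 9, 6 and picks Std3; Nexon would get 11.
- Beta: Orbyt compares 0, 0, 9, 0 and picks Std3; Nexon would get 12.
- Gamma: Orbyt compares 1, 4, 2, 9 and picks Std4; Nexon would get 4.
Among 11, 12, 4, the best is 12 at Beta. Subgame-perfect outcome: (Beta, Std3) with payoffs (12, 9).
Now find the simultaneous Nash equilibrium.
Nexon's best replies: Std1→Gamma; Std2→Gamma; Std3→Beta; Std4→Beta.
Orbyt's best replies: Alpha→Std3; Beta→Std3; Gamma→Std4.
The unique mutual best reply is (Beta, Std3), giving (12, 9).
Nexon's commitment gain: 12 − 12 = 0.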